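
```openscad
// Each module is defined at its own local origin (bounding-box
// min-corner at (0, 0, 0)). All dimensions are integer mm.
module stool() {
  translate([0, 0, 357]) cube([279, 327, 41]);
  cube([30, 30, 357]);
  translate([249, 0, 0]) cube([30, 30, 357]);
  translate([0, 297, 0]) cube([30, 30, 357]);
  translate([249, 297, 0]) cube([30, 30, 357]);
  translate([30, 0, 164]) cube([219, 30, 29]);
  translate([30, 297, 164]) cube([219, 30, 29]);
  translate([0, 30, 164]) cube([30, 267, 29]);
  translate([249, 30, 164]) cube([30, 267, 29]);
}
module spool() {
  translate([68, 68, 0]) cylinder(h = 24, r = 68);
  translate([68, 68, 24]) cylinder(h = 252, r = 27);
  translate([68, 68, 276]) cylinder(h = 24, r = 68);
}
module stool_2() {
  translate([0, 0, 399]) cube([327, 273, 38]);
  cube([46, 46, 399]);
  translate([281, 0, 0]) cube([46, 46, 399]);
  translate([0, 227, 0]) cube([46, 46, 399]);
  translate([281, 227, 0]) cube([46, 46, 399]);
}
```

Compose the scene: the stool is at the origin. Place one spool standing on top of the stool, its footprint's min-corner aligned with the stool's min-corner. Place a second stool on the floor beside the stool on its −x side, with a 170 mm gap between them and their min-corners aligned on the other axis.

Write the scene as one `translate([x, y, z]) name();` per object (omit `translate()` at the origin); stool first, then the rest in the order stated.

stool();
translate([0, 0, 398]) spool();
translate([-497, 0, 0]) stool_2();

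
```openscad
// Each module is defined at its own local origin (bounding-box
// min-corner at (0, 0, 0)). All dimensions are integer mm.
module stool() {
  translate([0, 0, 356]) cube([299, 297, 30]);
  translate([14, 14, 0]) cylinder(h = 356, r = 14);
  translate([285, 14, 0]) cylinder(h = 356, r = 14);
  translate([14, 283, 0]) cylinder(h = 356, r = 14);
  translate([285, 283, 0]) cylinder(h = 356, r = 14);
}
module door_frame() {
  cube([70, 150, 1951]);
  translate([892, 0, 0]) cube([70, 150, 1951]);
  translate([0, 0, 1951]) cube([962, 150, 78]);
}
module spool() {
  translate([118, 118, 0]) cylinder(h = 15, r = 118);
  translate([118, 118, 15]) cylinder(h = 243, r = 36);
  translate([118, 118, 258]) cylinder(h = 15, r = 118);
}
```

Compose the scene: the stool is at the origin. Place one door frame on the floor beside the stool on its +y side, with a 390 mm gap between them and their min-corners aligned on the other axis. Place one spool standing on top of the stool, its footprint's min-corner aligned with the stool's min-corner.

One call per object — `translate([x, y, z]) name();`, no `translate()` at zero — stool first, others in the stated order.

stool();
translate([0, 687, 0]) door_frame();
translate([0, 0, 386]) spool();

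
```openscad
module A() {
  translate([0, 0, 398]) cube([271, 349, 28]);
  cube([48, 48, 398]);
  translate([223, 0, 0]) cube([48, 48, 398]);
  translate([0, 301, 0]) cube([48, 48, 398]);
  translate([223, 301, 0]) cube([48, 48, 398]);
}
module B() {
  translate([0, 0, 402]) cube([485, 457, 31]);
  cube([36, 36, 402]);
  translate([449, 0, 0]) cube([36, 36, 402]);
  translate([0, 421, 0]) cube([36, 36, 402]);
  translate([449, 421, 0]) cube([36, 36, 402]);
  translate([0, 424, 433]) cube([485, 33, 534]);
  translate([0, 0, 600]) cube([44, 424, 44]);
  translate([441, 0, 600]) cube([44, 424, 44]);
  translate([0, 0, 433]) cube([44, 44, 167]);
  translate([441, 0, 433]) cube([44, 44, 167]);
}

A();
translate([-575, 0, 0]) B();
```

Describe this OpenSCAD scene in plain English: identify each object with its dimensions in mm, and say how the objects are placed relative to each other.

A is a four-legged stool. The seat is 271×349 mm, 28 mm thick, top at z = 426 mm. It stands on four square legs, each 48×48 mm in cross-section, from z = 0 to the seat underside, each flush with a corner of the seat.

B is a chair: 485×457 mm seat, 31 mm thick, top at z = 433 mm, on four 36 mm square corner legs flush with the seat edges. A 33 mm thick backrest slab spans the full seat width, extending 534 mm above the seat top, its back face flush with the seat's +y edge. Two armrests of 44×44 mm section run along each side from the seat's front edge to the front of the backrest, top faces 211 mm above the seat top and outer faces flush with the seat's x-edges; a 44×44 mm post under the front of each armrest stands on the seat at the front corner.

The chair is on the floor beside the stool on its −x side.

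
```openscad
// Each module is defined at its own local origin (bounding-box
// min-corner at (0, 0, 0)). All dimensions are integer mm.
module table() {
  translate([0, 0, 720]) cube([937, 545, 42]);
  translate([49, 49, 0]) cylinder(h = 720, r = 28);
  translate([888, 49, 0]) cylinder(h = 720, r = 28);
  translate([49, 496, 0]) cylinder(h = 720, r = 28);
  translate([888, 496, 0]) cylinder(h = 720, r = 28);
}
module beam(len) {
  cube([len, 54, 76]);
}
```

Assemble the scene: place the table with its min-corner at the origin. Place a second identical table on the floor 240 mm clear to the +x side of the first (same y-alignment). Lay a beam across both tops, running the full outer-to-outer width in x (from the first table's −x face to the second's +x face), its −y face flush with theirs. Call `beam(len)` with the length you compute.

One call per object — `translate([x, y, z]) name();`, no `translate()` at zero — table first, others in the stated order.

table();
translate([1177, 0, 0]) table();
translate([0, 0, 762]) beam(2114);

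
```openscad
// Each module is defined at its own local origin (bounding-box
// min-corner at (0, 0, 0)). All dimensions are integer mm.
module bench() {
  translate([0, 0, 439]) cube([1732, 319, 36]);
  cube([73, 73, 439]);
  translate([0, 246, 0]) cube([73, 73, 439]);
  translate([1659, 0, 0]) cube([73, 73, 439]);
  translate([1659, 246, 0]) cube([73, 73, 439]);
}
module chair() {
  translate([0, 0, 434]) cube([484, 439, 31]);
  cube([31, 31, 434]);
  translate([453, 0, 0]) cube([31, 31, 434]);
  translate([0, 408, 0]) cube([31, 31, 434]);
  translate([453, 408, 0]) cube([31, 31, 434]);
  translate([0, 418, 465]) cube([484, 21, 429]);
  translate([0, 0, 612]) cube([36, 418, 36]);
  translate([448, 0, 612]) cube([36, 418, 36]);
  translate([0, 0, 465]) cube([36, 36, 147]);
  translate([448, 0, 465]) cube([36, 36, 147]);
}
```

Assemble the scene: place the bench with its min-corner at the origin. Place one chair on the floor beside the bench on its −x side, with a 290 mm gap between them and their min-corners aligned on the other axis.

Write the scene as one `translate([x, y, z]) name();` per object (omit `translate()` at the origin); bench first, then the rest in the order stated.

bench();
translate([-774, 0, 0]) chair();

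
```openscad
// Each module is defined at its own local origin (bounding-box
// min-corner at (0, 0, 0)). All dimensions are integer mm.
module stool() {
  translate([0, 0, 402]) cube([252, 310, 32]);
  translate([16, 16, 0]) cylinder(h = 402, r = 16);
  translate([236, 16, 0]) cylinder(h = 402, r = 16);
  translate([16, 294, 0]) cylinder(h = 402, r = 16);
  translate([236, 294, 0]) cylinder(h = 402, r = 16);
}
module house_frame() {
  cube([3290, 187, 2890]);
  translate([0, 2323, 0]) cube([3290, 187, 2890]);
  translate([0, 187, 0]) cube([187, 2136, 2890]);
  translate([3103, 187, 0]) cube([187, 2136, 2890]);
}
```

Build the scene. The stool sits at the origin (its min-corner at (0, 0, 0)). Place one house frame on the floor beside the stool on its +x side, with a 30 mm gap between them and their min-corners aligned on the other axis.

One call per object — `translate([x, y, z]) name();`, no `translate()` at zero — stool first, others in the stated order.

stool();
translate([282, 0, 0]) house_frame();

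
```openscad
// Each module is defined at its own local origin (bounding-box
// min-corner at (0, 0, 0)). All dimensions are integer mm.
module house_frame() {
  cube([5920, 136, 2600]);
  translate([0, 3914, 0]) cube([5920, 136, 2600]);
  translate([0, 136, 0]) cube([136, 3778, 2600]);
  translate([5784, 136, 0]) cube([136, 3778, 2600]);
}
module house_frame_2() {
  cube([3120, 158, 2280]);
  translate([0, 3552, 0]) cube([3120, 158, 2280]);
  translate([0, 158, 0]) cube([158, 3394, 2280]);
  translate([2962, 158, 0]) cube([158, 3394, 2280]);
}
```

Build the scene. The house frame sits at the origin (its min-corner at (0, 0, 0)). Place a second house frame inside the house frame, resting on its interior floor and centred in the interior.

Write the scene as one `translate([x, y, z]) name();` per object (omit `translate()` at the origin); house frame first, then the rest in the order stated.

house_frame();
translate([1400, 170, 0]) house_frame_2();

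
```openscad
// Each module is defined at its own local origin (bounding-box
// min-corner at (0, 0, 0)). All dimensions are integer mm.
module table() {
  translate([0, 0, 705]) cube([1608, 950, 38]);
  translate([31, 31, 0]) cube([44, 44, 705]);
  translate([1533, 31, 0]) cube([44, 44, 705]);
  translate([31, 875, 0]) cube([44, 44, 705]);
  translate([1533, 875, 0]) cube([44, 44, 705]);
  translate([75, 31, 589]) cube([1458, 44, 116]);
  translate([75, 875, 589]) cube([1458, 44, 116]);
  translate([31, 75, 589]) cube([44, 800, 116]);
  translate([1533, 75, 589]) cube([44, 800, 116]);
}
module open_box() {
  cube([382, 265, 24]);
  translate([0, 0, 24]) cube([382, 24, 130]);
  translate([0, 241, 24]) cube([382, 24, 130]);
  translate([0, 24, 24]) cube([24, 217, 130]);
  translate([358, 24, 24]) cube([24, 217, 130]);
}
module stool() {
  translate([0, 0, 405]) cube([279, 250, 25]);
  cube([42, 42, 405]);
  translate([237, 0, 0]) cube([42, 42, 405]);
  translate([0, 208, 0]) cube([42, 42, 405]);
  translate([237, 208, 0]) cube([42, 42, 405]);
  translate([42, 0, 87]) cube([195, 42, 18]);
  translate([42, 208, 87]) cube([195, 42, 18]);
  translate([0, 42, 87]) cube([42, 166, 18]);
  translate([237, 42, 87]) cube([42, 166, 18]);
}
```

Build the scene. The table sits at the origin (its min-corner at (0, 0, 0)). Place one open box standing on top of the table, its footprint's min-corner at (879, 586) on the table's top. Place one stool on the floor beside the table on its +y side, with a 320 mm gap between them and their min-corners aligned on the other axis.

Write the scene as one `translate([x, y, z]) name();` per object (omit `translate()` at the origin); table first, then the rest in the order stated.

table();
translate([879, 586, 743]) open_box();
translate([0, 1270, 0]) stool();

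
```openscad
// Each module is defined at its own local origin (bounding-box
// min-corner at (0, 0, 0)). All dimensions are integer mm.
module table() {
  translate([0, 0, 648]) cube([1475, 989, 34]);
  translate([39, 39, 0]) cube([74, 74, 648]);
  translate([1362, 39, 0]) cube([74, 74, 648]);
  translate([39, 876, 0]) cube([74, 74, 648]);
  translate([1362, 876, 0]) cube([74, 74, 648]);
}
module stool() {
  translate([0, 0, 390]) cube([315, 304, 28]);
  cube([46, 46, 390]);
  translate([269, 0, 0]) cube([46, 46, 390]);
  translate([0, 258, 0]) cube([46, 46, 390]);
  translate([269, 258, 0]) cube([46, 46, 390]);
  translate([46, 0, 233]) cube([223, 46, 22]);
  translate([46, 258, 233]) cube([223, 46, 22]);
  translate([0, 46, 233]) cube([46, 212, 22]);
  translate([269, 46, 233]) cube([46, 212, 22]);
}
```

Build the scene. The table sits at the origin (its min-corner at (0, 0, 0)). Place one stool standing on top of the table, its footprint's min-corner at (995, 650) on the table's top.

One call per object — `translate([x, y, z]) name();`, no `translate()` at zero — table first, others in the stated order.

table();
translate([995, 650, 682]) stool();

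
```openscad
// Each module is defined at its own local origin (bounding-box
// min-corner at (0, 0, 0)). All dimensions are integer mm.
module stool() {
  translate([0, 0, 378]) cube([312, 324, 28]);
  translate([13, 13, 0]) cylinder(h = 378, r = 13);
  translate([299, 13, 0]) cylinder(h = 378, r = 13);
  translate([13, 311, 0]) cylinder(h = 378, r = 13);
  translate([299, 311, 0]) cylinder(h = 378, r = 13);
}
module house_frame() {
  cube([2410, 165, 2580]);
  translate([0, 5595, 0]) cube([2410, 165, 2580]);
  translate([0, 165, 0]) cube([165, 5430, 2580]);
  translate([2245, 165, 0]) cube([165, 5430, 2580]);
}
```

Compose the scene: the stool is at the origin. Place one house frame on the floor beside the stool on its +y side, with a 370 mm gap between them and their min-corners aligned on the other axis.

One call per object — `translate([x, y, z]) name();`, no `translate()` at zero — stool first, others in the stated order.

stool();
translate([0, 694, 0]) house_frame();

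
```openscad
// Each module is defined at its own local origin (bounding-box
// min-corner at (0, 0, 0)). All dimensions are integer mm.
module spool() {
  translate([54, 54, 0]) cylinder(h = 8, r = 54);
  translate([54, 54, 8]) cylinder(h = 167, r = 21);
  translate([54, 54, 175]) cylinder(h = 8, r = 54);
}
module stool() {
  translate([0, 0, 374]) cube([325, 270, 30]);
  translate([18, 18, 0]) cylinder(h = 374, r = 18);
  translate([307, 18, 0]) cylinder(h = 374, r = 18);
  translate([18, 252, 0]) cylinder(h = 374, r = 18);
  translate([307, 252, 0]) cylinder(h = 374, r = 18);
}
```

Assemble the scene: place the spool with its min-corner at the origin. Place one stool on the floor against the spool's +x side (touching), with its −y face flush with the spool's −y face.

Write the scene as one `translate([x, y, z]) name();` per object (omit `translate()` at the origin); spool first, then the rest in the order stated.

spool();
translate([108, 0, 0]) stool();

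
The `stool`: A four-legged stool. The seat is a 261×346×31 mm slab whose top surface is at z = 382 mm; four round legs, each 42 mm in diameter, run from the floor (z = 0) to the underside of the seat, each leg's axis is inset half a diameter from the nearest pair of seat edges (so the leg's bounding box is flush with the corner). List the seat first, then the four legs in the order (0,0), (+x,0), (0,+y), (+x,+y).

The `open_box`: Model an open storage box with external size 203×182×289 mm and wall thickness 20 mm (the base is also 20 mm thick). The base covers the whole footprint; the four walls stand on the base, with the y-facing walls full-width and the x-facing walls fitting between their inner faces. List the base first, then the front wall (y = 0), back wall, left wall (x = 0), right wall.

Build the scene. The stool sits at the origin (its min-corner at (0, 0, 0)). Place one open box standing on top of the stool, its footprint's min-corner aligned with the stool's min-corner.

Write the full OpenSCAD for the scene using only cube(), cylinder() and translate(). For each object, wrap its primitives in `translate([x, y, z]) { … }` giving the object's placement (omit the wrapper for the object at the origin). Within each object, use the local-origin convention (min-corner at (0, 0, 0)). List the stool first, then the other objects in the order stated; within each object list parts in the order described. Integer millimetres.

translate([0, 0, 351]) cube([261, 346, 31]);
translate([21, 21, 0]) cylinder(h = 351, r = 21);
translate([240, 21, 0]) cylinder(h = 351, r = 21);
translate([21, 325, 0]) cylinder(h = 351, r = 21);
translate([240, 325, 0]) cylinder(h = 351, r = 21);
translate([0, 0, 382]) {
  cube([203, 182, 20]);
  translate([0, 0, 20]) cube([203, 20, 269]);
  translate([0, 162, 20]) cube([203, 20, 269]);
  translate([0, 20, 20]) cube([20, 142, 269]);
  translate([183, 20, 20]) cube([20, 142, 269]);
}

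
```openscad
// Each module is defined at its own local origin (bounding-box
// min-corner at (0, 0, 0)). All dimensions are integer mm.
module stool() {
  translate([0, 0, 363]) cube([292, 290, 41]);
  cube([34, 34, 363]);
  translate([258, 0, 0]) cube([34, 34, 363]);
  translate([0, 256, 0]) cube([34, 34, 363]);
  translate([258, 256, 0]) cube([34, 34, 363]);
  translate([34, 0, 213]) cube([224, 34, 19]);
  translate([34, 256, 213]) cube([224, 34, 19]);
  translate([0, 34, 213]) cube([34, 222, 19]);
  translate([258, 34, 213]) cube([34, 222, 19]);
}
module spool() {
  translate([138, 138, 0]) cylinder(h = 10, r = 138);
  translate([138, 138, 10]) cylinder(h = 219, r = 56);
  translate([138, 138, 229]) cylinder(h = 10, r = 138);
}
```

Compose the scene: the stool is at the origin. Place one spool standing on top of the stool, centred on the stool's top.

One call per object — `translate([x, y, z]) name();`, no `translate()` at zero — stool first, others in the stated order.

stool();
translate([8, 7, 404]) spool();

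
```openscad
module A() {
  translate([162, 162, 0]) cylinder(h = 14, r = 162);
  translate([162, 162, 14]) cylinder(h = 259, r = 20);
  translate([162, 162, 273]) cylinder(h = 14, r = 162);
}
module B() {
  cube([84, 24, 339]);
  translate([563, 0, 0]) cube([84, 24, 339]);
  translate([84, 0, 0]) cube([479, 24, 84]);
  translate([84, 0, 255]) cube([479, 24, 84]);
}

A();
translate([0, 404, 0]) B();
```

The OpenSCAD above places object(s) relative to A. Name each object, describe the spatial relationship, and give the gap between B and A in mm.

The picture frame's nearest face is 80 mm from the spool's +y face.

A is a spool. B is a picture frame. The picture frame is on the floor beside the spool on its +y side. The gap between the picture frame and the spool is 80 mm.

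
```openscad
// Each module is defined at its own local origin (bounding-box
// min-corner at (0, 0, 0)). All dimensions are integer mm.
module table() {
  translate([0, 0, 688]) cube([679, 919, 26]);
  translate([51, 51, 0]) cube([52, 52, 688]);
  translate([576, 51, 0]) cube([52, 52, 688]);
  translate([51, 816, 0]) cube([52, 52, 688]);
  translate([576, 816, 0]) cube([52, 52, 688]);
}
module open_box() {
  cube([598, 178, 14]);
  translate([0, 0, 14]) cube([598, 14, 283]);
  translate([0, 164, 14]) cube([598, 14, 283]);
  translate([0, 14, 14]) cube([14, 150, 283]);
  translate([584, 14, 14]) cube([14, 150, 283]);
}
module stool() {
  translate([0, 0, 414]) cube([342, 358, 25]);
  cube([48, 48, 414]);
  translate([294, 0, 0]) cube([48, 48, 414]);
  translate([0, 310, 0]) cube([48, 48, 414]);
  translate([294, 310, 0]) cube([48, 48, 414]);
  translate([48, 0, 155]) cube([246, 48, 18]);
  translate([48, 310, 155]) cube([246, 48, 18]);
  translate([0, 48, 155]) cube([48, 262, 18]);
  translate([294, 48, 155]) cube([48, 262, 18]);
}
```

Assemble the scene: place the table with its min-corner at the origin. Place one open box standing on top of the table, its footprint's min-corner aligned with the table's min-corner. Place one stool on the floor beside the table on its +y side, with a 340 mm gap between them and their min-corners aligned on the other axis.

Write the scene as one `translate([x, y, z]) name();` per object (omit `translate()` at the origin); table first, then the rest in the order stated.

table();
translate([0, 0, 714]) open_box();
translate([0, 1259, 0]) stool();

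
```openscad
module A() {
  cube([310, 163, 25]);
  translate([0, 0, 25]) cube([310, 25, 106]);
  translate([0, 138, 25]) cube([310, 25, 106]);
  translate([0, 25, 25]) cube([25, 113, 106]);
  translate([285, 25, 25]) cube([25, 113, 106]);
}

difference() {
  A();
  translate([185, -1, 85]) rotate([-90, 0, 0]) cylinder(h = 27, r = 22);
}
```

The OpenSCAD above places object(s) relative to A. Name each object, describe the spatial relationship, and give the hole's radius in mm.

The subtracted cylinder has r = 22 mm.

A is an open box. The open box has a circular hole through its front wall. The hole's radius is 22 mm.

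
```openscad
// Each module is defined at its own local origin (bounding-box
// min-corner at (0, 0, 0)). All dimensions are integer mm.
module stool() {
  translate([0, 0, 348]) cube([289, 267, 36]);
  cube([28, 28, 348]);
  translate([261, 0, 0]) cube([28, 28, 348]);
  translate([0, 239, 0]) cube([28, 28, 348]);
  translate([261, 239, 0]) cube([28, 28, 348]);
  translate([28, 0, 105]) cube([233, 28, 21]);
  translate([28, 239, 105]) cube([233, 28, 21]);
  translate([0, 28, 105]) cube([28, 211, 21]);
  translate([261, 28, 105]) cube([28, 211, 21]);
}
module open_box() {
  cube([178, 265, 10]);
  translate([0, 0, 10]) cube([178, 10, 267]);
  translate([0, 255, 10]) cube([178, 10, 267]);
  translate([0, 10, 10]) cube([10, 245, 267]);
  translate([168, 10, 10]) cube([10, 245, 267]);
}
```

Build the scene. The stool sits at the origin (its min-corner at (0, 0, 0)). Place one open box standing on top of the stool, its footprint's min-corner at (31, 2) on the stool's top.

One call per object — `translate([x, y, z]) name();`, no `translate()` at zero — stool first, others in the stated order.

stool();
translate([31, 2, 384]) open_box();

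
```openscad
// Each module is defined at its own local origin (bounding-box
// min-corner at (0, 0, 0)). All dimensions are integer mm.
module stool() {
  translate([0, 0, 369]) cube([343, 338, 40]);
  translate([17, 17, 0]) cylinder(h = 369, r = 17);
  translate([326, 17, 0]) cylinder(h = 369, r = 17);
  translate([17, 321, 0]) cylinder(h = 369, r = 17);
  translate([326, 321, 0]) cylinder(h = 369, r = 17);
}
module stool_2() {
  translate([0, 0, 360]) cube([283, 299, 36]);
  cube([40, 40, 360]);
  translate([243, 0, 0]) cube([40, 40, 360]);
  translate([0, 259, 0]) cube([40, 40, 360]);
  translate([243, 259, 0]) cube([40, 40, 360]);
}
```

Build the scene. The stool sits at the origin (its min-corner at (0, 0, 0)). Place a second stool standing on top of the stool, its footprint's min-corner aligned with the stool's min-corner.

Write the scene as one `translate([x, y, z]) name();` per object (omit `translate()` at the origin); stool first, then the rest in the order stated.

stool();
translate([0, 0, 409]) stool_2();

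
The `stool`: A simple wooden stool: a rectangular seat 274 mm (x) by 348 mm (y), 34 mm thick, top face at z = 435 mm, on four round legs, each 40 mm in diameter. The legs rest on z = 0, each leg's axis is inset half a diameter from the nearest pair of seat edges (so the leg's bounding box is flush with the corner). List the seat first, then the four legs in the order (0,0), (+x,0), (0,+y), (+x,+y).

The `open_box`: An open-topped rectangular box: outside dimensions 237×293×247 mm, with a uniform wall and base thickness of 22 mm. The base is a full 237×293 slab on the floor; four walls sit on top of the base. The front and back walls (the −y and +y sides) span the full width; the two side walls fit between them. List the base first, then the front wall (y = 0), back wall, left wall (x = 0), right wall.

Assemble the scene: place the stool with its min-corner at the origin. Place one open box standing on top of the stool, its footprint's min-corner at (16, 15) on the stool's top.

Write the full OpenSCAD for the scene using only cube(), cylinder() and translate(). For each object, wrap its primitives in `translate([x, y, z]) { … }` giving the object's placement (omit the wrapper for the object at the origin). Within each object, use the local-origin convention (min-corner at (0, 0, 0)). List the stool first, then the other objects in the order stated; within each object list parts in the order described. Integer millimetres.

translate([0, 0, 401]) cube([274, 348, 34]);
translate([20, 20, 0]) cylinder(h = 401, r = 20);
translate([254, 20, 0]) cylinder(h = 401, r = 20);
translate([20, 328, 0]) cylinder(h = 401, r = 20);
translate([254, 328, 0]) cylinder(h = 401, r = 20);
translate([16, 15, 435]) {
  cube([237, 293, 22]);
  translate([0, 0, 22]) cube([237, 22, 225]);
  translate([0, 271, 22]) cube([237, 22, 225]);
  translate([0, 22, 22]) cube([22, 249, 225]);
  translate([215, 22, 22]) cube([22, 249, 225]);
}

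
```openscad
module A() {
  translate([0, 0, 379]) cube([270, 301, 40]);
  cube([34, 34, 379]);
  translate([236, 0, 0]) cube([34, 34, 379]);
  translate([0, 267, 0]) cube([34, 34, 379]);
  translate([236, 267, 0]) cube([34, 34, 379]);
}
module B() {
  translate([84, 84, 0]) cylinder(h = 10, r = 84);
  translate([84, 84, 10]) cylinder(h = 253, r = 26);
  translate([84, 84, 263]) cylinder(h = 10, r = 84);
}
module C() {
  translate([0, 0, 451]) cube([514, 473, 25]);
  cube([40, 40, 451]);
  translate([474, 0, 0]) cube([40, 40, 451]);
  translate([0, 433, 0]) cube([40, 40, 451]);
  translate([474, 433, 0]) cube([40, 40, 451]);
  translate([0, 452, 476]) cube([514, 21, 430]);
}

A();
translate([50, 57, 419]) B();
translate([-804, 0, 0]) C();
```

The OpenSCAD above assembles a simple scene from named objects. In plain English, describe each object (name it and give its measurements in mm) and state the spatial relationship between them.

A is a four-legged stool. The seat is a 270×301×40 mm slab whose top surface is at z = 419 mm; four square legs, each 34×34 mm in cross-section, run from the floor (z = 0) to the underside of the seat, each flush with a corner of the seat.

B is a spool: two coaxial disc flanges of radius 84 mm and thickness 10 mm, joined by a core cylinder of radius 26 mm and height 253 mm. The lower flange rests on z = 0 and the three cylinders share a vertical axis.

C is a chair: 514×473 mm seat, 25 mm thick, top at z = 476 mm, on four 40 mm square corner legs flush with the seat edges. A 21 mm thick backrest slab spans the full seat width, extending 430 mm above the seat top, its back face flush with the seat's +y edge.

The spool is on top of the stool. The chair is on the floor beside the stool on its −x side.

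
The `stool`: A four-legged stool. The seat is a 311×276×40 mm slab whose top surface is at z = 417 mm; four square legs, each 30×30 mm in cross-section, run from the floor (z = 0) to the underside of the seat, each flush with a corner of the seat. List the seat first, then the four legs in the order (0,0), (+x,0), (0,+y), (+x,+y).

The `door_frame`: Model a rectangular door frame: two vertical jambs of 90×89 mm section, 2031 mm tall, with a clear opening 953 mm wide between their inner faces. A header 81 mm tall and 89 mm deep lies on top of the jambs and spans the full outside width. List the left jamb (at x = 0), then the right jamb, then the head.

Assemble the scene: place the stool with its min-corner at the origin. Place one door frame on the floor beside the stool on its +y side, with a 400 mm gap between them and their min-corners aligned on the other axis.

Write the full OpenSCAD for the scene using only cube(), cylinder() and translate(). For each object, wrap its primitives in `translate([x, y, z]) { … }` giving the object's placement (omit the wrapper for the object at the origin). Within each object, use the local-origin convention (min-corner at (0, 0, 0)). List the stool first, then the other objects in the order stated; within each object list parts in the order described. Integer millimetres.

translate([0, 0, 377]) cube([311, 276, 40]);
cube([30, 30, 377]);
translate([281, 0, 0]) cube([30, 30, 377]);
translate([0, 246, 0]) cube([30, 30, 377]);
translate([281, 246, 0]) cube([30, 30, 377]);
translate([0, 676, 0]) {
  cube([90, 89, 2031]);
  translate([1043, 0, 0]) cube([90, 89, 2031]);
  translate([0, 0, 2031]) cube([1133, 89, 81]);
}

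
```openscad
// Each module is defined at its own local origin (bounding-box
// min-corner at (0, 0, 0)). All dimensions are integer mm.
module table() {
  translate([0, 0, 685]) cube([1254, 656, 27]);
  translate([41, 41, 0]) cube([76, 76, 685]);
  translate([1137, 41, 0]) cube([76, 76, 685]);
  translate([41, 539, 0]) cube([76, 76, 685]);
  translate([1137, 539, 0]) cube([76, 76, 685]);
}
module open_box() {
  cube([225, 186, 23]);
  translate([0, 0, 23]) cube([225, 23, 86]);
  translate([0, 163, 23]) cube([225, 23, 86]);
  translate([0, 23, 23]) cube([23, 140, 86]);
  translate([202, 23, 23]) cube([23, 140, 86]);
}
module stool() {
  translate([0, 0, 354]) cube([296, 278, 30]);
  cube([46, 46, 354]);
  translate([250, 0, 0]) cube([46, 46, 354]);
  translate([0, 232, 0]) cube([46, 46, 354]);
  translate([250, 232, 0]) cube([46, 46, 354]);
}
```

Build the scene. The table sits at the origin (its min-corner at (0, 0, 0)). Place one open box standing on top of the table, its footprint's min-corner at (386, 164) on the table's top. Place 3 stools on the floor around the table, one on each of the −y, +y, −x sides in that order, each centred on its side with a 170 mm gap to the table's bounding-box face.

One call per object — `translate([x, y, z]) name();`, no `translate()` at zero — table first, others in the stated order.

table();
translate([386, 164, 712]) open_box();
translate([479, -448, 0]) stool();
translate([479, 826, 0]) stool();
translate([-466, 189, 0]) stool();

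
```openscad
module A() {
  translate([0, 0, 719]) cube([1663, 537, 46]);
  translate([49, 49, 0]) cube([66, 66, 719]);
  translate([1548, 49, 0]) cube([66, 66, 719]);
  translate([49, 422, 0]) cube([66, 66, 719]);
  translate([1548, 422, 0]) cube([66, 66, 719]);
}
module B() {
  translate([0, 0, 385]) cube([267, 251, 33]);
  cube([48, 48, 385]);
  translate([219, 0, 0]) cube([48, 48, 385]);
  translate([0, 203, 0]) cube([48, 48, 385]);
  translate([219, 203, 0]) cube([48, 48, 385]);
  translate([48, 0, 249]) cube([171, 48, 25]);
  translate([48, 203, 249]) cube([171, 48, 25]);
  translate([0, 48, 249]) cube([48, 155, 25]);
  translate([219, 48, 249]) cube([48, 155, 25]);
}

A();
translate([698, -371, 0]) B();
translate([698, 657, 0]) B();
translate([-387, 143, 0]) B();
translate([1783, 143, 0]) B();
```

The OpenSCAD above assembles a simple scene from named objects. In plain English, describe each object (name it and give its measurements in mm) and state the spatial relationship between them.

A is a table: top 1663 mm (x) × 537 mm (y), 46 mm thick, upper face at z = 765 mm, on four 66×66 mm square legs, each inset 49 mm from the nearest pair of top edges, running from z = 0 to the bottom of the top.

B is a simple wooden stool: a rectangular seat 267 mm (x) by 251 mm (y), 33 mm thick, top face at z = 418 mm, on four square legs, each 48×48 mm in cross-section. The legs rest on z = 0, each flush with a corner of the seat. Four stretchers, 48 mm wide and 25 mm tall, connect adjacent legs with their undersides at z = 249 mm, each running between the inner faces of the legs it joins and aligned with the legs' outer faces on the other axis.

Four stools sit around the table at the −y, +y, −x, +x sides.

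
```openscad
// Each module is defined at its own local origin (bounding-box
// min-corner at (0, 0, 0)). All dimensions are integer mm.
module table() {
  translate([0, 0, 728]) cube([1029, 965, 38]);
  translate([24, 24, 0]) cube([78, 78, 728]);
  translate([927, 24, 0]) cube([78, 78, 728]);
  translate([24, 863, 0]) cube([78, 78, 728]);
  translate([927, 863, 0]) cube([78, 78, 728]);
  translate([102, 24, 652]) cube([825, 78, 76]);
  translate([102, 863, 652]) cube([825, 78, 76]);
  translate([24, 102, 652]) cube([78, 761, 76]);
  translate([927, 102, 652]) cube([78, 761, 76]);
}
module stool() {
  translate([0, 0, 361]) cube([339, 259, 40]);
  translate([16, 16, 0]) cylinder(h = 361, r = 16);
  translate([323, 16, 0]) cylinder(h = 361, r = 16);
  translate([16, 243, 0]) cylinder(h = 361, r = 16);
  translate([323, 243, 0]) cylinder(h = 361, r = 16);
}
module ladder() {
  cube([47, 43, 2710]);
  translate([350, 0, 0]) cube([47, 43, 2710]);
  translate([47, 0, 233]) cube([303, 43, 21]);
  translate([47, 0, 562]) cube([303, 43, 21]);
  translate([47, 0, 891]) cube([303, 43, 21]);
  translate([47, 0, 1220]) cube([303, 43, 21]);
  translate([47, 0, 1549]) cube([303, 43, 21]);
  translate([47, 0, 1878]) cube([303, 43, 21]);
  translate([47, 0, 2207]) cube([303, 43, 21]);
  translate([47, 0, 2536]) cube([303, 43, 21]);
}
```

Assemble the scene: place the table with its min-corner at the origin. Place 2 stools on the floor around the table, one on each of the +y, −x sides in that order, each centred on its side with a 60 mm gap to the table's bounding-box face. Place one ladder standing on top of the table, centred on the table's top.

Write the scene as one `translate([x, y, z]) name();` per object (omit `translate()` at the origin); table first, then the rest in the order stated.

table();
translate([345, 1025, 0]) stool();
translate([-399, 353, 0]) stool();
translate([316, 461, 766]) ladder();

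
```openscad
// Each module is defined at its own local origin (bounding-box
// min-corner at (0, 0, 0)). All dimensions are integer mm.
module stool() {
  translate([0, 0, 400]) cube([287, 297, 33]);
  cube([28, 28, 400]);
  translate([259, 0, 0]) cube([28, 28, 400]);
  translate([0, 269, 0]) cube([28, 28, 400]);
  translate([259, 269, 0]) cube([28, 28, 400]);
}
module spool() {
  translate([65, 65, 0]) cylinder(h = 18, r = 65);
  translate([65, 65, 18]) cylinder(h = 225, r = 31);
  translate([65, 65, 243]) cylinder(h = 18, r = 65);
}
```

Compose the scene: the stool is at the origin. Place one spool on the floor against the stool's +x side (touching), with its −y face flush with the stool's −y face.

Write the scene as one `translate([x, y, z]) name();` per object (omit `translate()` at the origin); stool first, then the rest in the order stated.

stool();
translate([287, 0, 0]) spool();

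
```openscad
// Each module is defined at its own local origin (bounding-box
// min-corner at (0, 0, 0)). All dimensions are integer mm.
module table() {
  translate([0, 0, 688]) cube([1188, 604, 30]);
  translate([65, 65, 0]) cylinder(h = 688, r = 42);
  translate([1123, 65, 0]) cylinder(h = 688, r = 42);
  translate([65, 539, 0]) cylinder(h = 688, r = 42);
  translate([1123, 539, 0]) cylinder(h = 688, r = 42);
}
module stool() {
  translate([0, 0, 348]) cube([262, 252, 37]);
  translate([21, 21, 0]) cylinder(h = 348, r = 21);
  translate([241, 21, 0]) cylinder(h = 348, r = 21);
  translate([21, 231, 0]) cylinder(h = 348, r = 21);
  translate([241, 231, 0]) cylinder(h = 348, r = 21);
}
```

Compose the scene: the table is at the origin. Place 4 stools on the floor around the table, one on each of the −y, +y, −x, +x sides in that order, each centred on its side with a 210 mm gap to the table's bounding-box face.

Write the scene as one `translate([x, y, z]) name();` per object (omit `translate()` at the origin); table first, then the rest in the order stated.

table();
translate([463, -462, 0]) stool();
translate([463, 814, 0]) stool();
translate([-472, 176, 0]) stool();
translate([1398, 176, 0]) stool();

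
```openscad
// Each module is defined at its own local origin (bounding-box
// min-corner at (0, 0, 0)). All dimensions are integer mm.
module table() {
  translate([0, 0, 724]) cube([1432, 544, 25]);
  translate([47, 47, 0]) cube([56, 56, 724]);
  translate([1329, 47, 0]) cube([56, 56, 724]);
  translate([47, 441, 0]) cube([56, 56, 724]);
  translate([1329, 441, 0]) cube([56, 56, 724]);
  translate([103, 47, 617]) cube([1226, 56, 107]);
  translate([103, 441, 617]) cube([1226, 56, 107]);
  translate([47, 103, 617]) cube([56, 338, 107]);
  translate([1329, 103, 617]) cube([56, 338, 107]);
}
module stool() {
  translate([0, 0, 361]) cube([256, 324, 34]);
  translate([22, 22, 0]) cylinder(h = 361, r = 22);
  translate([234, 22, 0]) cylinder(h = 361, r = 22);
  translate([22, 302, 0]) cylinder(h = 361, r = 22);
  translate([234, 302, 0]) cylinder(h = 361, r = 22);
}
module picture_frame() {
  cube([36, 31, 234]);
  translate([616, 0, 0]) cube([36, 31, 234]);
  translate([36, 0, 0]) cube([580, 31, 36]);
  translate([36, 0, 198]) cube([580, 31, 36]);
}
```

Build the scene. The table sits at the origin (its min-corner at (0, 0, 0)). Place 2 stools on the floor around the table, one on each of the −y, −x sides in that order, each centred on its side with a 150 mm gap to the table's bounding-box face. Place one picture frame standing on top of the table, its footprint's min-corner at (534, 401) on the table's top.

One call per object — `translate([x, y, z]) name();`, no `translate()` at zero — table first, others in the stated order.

table();
translate([588, -474, 0]) stool();
translate([-406, 110, 0]) stool();
translate([534, 401, 749]) picture_frame();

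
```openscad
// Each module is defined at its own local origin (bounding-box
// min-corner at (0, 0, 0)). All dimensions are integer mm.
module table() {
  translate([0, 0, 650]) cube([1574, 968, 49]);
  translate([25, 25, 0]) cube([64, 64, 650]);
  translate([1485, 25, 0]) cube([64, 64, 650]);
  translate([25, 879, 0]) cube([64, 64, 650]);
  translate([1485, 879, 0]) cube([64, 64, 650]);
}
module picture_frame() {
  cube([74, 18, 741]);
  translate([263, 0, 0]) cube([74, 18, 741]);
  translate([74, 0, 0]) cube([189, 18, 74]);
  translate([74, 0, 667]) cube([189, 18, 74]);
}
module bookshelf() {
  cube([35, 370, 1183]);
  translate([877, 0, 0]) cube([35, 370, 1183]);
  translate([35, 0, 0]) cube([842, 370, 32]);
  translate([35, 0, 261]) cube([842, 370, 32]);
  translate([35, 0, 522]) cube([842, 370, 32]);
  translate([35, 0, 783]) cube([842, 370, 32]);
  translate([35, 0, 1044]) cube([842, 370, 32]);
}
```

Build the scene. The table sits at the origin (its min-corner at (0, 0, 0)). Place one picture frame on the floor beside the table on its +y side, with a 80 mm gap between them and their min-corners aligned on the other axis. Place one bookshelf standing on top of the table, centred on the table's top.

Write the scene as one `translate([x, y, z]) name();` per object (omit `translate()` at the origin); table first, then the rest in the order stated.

table();
translate([0, 1048, 0]) picture_frame();
translate([331, 299, 699]) bookshelf();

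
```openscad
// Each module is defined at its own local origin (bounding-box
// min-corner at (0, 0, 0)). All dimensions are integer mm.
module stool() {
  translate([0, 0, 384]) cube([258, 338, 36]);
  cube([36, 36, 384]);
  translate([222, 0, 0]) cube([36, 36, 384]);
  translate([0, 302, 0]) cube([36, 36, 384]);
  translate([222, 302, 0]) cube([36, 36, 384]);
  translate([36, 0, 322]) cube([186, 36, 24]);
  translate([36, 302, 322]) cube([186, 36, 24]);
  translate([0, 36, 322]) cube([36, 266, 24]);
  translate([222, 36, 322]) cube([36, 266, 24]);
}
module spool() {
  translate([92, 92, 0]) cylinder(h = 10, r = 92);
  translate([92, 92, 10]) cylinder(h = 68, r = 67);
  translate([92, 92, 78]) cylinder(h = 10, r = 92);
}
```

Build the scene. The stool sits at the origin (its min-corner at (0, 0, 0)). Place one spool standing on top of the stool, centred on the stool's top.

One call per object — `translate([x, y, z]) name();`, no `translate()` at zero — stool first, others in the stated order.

stool();
translate([37, 77, 420]) spool();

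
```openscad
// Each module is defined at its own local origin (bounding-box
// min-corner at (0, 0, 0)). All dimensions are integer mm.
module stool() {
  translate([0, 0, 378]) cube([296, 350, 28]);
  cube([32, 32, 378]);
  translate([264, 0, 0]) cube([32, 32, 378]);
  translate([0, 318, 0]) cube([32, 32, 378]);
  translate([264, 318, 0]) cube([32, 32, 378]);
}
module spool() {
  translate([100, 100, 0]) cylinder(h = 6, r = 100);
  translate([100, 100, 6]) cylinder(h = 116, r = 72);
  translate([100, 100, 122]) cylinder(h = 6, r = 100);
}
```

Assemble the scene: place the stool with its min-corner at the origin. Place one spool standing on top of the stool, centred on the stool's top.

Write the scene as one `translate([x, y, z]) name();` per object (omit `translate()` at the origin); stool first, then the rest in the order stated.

stool();
translate([48, 75, 406]) spool();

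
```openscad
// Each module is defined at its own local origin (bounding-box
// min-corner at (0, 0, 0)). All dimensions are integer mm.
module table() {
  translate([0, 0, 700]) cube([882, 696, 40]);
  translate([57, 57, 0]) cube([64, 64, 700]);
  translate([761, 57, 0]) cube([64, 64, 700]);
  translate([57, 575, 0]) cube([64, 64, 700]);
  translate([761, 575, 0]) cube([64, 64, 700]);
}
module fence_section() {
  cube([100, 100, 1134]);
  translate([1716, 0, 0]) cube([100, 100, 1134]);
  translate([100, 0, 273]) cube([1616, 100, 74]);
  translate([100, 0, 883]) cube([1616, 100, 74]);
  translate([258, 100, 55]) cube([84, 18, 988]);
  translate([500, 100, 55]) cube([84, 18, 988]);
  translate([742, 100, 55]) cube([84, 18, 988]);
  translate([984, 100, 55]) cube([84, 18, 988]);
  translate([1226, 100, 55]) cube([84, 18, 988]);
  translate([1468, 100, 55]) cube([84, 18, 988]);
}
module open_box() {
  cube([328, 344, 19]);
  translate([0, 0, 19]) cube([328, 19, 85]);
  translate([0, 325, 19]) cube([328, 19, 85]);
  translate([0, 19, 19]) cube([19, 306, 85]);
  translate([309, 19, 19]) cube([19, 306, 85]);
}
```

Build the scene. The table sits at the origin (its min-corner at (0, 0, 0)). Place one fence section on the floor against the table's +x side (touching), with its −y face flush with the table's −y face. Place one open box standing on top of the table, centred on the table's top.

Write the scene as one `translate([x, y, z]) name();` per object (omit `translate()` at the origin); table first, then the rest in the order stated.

table();
translate([882, 0, 0]) fence_section();
translate([277, 176, 740]) open_box();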